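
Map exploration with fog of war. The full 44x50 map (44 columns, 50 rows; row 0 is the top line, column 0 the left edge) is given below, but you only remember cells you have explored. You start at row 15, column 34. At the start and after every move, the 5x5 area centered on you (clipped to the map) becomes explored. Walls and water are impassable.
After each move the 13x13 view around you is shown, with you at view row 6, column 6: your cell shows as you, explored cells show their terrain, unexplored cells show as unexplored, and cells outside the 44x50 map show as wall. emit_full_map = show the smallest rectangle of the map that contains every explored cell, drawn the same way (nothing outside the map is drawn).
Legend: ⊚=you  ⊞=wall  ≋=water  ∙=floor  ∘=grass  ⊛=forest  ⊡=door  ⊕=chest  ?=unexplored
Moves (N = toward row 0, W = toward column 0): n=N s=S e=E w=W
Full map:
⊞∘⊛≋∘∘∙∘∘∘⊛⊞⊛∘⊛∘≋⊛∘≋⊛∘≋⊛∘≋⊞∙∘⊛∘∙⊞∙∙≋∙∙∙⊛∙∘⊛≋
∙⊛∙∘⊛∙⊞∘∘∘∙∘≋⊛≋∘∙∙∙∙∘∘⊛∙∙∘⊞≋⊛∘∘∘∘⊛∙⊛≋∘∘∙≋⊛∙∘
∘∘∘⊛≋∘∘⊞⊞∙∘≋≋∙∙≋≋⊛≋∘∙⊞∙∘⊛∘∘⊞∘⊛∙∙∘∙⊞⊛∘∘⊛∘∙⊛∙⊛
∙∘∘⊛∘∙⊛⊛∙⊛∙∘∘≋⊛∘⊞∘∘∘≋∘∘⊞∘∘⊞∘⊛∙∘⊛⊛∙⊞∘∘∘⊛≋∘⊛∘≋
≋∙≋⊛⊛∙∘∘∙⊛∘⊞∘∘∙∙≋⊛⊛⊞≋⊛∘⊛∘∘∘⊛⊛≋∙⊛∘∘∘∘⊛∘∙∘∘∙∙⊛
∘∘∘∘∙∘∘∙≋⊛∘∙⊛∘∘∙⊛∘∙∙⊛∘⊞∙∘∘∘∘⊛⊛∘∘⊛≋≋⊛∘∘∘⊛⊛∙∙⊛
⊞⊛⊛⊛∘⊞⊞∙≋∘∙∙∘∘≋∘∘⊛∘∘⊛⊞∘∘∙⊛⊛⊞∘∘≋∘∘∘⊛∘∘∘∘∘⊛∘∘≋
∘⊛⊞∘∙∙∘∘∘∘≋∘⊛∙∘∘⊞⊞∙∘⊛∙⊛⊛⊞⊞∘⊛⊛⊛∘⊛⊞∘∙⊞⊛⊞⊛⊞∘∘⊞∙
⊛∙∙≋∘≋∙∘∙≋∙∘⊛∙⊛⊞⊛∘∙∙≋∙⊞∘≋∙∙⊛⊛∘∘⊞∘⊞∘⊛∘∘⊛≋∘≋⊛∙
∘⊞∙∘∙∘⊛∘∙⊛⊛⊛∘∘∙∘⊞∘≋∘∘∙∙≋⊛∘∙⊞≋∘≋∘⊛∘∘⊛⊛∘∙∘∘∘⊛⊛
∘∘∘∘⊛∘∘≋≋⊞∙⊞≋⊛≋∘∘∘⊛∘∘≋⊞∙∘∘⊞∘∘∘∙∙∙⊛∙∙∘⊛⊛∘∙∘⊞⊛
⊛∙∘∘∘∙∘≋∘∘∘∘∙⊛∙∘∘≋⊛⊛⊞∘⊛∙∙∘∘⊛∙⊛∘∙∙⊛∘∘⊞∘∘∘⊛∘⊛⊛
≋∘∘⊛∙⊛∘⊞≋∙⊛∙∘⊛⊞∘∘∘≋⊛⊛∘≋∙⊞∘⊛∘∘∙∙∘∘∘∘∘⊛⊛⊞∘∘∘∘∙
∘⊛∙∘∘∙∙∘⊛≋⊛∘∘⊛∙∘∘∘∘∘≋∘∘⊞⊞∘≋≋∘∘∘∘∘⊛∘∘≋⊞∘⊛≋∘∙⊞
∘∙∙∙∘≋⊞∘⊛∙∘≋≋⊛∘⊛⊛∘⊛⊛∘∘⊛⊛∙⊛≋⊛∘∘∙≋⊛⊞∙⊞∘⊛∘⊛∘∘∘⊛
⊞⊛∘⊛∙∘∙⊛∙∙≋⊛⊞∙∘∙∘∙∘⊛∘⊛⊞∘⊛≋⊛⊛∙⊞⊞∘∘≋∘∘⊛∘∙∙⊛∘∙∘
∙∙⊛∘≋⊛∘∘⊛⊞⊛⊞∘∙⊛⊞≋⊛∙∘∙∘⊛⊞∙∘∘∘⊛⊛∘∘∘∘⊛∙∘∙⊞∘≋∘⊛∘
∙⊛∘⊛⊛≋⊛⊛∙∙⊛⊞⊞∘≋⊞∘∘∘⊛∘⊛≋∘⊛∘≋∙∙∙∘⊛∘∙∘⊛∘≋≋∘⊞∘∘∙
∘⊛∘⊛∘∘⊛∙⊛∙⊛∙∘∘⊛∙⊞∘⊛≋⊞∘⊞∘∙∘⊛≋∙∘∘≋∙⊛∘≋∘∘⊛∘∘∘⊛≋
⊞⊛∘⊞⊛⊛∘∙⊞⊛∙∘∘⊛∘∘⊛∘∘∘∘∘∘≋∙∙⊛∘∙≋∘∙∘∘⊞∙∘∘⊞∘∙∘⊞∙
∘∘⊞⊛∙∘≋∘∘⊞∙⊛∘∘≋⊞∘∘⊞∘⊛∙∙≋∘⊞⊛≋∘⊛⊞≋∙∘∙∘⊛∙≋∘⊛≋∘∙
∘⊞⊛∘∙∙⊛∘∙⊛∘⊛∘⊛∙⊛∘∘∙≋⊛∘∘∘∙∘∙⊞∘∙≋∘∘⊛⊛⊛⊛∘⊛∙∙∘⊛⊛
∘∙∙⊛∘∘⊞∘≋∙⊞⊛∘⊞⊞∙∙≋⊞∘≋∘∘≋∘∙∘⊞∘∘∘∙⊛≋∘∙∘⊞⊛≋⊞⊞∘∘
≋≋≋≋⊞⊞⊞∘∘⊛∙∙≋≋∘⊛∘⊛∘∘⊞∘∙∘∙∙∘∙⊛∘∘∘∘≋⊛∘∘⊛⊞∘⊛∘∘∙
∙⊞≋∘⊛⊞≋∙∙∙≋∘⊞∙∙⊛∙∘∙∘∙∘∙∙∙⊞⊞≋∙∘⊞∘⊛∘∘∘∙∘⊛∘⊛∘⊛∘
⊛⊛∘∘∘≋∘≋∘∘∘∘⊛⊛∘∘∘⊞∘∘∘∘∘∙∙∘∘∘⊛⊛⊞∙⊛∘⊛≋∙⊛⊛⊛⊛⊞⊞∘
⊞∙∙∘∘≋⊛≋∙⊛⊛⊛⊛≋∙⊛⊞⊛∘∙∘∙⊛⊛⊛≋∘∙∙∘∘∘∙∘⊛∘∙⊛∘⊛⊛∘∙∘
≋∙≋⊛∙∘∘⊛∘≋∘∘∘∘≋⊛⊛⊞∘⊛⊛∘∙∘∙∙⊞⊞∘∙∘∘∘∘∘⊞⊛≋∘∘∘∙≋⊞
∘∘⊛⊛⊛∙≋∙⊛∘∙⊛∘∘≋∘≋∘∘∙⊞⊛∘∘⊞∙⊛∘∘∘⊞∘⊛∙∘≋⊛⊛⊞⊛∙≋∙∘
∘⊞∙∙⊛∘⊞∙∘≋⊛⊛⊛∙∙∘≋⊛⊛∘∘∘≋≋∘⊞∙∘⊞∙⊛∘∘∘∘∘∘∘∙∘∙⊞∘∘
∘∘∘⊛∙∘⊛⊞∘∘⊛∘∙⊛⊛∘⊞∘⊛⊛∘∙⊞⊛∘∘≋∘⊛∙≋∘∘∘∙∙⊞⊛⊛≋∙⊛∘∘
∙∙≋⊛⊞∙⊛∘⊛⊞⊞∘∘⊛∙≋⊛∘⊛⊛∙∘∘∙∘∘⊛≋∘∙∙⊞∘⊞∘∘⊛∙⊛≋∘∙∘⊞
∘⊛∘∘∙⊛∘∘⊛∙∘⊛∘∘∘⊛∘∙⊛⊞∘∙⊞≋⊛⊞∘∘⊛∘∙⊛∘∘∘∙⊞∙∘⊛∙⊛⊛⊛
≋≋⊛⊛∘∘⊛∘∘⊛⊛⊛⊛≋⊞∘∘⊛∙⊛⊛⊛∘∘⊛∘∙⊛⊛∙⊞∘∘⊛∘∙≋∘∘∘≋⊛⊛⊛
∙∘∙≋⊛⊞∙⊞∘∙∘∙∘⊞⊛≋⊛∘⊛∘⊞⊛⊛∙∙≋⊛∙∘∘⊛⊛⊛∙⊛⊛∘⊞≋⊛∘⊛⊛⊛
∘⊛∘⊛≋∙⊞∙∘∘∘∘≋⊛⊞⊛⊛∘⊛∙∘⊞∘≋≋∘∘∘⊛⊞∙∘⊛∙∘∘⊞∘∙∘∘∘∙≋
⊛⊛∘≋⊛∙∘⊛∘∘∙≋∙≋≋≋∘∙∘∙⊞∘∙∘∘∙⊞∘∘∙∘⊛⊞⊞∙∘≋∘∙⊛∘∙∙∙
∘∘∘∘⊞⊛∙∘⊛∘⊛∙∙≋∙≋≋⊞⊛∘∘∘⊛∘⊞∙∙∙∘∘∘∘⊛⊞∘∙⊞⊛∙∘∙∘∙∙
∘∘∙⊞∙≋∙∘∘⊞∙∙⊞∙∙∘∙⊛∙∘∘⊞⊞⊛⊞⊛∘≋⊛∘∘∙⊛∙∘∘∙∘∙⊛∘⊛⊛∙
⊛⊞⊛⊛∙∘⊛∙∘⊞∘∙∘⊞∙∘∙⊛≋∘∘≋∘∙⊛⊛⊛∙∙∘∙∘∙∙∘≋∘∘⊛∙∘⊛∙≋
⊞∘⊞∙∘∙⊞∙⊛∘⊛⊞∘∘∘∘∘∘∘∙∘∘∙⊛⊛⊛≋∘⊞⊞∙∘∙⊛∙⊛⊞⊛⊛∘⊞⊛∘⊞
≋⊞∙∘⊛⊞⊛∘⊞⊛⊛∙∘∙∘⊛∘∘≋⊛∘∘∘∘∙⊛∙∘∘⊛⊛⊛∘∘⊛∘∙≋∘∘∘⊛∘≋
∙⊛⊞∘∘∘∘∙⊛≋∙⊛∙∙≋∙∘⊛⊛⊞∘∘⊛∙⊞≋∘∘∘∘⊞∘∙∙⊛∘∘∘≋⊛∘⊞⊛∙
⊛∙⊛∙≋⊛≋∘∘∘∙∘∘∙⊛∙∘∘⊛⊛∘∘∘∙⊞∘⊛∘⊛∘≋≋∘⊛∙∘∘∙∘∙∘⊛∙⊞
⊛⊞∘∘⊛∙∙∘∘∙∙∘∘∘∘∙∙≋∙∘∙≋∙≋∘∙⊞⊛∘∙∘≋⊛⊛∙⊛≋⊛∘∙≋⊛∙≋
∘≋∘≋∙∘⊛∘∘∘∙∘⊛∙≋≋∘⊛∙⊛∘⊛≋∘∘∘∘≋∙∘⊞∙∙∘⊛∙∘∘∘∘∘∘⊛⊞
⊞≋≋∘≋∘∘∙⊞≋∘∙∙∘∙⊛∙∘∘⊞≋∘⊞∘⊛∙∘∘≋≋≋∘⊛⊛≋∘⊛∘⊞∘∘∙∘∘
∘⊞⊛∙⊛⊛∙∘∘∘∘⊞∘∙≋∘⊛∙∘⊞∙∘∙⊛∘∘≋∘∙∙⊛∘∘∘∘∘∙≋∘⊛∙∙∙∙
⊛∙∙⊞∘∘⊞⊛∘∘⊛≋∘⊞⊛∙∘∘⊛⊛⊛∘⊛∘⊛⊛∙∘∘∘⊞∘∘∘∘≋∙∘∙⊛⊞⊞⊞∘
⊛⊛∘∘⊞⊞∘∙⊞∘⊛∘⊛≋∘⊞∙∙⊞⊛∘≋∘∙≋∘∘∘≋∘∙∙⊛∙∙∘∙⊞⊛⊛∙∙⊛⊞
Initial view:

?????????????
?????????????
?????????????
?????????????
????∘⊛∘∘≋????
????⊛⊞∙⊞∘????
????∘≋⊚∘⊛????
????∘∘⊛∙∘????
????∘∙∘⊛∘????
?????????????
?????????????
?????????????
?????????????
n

?????????????
?????????????
?????????????
?????????????
????∘∘∘∘⊛????
????∘⊛∘∘≋????
????⊛⊞⊚⊞∘????
????∘≋∘∘⊛????
????∘∘⊛∙∘????
????∘∙∘⊛∘????
?????????????
?????????????
?????????????

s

?????????????
?????????????
?????????????
????∘∘∘∘⊛????
????∘⊛∘∘≋????
????⊛⊞∙⊞∘????
????∘≋⊚∘⊛????
????∘∘⊛∙∘????
????∘∙∘⊛∘????
?????????????
?????????????
?????????????
?????????????

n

?????????????
?????????????
?????????????
?????????????
????∘∘∘∘⊛????
????∘⊛∘∘≋????
????⊛⊞⊚⊞∘????
????∘≋∘∘⊛????
????∘∘⊛∙∘????
????∘∙∘⊛∘????
?????????????
?????????????
?????????????

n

?????????????
?????????????
?????????????
?????????????
????∙⊛∘∘⊞????
????∘∘∘∘⊛????
????∘⊛⊚∘≋????
????⊛⊞∙⊞∘????
????∘≋∘∘⊛????
????∘∘⊛∙∘????
????∘∙∘⊛∘????
?????????????
?????????????

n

?????????????
?????????????
?????????????
?????????????
????∙⊛∙∙∘????
????∙⊛∘∘⊞????
????∘∘⊚∘⊛????
????∘⊛∘∘≋????
????⊛⊞∙⊞∘????
????∘≋∘∘⊛????
????∘∘⊛∙∘????
????∘∙∘⊛∘????
?????????????

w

?????????????
?????????????
?????????????
?????????????
????∙∙⊛∙∙∘???
????∙∙⊛∘∘⊞???
????∘∘⊚∘∘⊛???
????∘∘⊛∘∘≋???
????≋⊛⊞∙⊞∘???
?????∘≋∘∘⊛???
?????∘∘⊛∙∘???
?????∘∙∘⊛∘???
?????????????

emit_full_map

∙∙⊛∙∙∘
∙∙⊛∘∘⊞
∘∘⊚∘∘⊛
∘∘⊛∘∘≋
≋⊛⊞∙⊞∘
?∘≋∘∘⊛
?∘∘⊛∙∘
?∘∙∘⊛∘

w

?????????????
?????????????
?????????????
?????????????
????∙∙∙⊛∙∙∘??
????∘∙∙⊛∘∘⊞??
????∙∘⊚∘∘∘⊛??
????∘∘∘⊛∘∘≋??
????∙≋⊛⊞∙⊞∘??
??????∘≋∘∘⊛??
??????∘∘⊛∙∘??
??????∘∙∘⊛∘??
?????????????

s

?????????????
?????????????
?????????????
????∙∙∙⊛∙∙∘??
????∘∙∙⊛∘∘⊞??
????∙∘∘∘∘∘⊛??
????∘∘⊚⊛∘∘≋??
????∙≋⊛⊞∙⊞∘??
????⊞∘∘≋∘∘⊛??
??????∘∘⊛∙∘??
??????∘∙∘⊛∘??
?????????????
?????????????

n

?????????????
?????????????
?????????????
?????????????
????∙∙∙⊛∙∙∘??
????∘∙∙⊛∘∘⊞??
????∙∘⊚∘∘∘⊛??
????∘∘∘⊛∘∘≋??
????∙≋⊛⊞∙⊞∘??
????⊞∘∘≋∘∘⊛??
??????∘∘⊛∙∘??
??????∘∙∘⊛∘??
?????????????

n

?????????????
?????????????
?????????????
?????????????
????≋∘⊛∘∘????
????∙∙∙⊛∙∙∘??
????∘∙⊚⊛∘∘⊞??
????∙∘∘∘∘∘⊛??
????∘∘∘⊛∘∘≋??
????∙≋⊛⊞∙⊞∘??
????⊞∘∘≋∘∘⊛??
??????∘∘⊛∙∘??
??????∘∙∘⊛∘??

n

?????????????
?????????????
?????????????
?????????????
????∘⊞∘⊞∘????
????≋∘⊛∘∘????
????∙∙⊚⊛∙∙∘??
????∘∙∙⊛∘∘⊞??
????∙∘∘∘∘∘⊛??
????∘∘∘⊛∘∘≋??
????∙≋⊛⊞∙⊞∘??
????⊞∘∘≋∘∘⊛??
??????∘∘⊛∙∘??

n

?????????????
?????????????
?????????????
?????????????
????∘⊛⊞∘∙????
????∘⊞∘⊞∘????
????≋∘⊚∘∘????
????∙∙∙⊛∙∙∘??
????∘∙∙⊛∘∘⊞??
????∙∘∘∘∘∘⊛??
????∘∘∘⊛∘∘≋??
????∙≋⊛⊞∙⊞∘??
????⊞∘∘≋∘∘⊛??

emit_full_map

∘⊛⊞∘∙??
∘⊞∘⊞∘??
≋∘⊚∘∘??
∙∙∙⊛∙∙∘
∘∙∙⊛∘∘⊞
∙∘∘∘∘∘⊛
∘∘∘⊛∘∘≋
∙≋⊛⊞∙⊞∘
⊞∘∘≋∘∘⊛
??∘∘⊛∙∘
??∘∙∘⊛∘

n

?????????????
?????????????
?????????????
?????????????
????≋∘∘∘⊛????
????∘⊛⊞∘∙????
????∘⊞⊚⊞∘????
????≋∘⊛∘∘????
????∙∙∙⊛∙∙∘??
????∘∙∙⊛∘∘⊞??
????∙∘∘∘∘∘⊛??
????∘∘∘⊛∘∘≋??
????∙≋⊛⊞∙⊞∘??

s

?????????????
?????????????
?????????????
????≋∘∘∘⊛????
????∘⊛⊞∘∙????
????∘⊞∘⊞∘????
????≋∘⊚∘∘????
????∙∙∙⊛∙∙∘??
????∘∙∙⊛∘∘⊞??
????∙∘∘∘∘∘⊛??
????∘∘∘⊛∘∘≋??
????∙≋⊛⊞∙⊞∘??
????⊞∘∘≋∘∘⊛??

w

?????????????
?????????????
?????????????
?????≋∘∘∘⊛???
????⊛∘⊛⊞∘∙???
????∘∘⊞∘⊞∘???
????∘≋⊚⊛∘∘???
????∘∙∙∙⊛∙∙∘?
????⊛∘∙∙⊛∘∘⊞?
?????∙∘∘∘∘∘⊛?
?????∘∘∘⊛∘∘≋?
?????∙≋⊛⊞∙⊞∘?
?????⊞∘∘≋∘∘⊛?

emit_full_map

?≋∘∘∘⊛??
⊛∘⊛⊞∘∙??
∘∘⊞∘⊞∘??
∘≋⊚⊛∘∘??
∘∙∙∙⊛∙∙∘
⊛∘∙∙⊛∘∘⊞
?∙∘∘∘∘∘⊛
?∘∘∘⊛∘∘≋
?∙≋⊛⊞∙⊞∘
?⊞∘∘≋∘∘⊛
???∘∘⊛∙∘
???∘∙∘⊛∘


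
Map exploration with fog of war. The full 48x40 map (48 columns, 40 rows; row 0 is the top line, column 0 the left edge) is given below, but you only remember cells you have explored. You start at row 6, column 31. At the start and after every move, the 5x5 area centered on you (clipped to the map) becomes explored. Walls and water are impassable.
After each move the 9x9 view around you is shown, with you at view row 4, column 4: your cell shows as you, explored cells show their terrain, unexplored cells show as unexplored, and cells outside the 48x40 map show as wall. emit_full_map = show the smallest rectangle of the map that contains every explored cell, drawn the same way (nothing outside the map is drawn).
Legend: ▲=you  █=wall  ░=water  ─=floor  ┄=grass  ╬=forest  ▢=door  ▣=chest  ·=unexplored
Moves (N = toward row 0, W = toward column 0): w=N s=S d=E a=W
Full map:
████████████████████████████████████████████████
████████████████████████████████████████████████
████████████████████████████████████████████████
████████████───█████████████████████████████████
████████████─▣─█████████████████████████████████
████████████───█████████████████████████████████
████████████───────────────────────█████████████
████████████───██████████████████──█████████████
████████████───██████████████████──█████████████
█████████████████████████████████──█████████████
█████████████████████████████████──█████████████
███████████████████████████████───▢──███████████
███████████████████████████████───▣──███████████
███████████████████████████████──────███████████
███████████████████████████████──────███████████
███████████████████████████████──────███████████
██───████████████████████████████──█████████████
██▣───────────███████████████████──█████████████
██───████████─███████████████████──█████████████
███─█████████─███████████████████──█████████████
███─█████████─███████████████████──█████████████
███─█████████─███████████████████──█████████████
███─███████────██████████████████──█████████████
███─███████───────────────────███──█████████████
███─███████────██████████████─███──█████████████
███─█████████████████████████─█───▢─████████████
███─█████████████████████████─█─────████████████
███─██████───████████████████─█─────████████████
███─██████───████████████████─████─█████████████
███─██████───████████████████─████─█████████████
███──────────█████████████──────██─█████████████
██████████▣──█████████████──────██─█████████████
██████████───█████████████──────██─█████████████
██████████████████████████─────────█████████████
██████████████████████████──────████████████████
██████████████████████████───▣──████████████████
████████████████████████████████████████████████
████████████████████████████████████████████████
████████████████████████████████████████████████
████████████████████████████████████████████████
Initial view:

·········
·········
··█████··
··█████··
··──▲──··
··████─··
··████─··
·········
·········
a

·········
·········
··██████·
··██████·
··──▲───·
··█████─·
··█████─·
·········
·········

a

·········
·········
··███████
··███████
··──▲────
··██████─
··██████─
·········
·········

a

·········
·········
··███████
··███████
··──▲────
··███████
··███████
·········
·········

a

·········
·········
··███████
··███████
··──▲────
··███████
··███████
·········
·········

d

·········
·········
·████████
·████████
·───▲────
·████████
·████████
·········
·········


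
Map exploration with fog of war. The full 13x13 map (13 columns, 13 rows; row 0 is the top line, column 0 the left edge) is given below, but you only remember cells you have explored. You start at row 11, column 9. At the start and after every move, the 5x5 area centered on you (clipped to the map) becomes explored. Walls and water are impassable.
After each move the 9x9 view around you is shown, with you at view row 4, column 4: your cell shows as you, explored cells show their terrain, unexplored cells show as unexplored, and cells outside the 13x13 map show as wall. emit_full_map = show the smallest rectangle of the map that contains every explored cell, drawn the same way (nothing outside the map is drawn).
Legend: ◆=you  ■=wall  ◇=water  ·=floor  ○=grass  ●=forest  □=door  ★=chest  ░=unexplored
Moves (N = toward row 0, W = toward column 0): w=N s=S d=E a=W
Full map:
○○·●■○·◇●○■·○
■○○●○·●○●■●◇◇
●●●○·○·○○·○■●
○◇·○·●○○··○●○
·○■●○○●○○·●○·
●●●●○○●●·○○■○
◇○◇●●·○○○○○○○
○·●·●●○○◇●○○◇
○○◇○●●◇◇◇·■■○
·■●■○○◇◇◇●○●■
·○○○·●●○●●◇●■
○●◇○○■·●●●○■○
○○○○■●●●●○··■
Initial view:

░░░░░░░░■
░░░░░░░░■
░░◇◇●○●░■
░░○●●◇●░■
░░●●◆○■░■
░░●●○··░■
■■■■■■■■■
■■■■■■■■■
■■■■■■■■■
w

░░░░░░░░■
░░░░░░░░■
░░◇◇·■■░■
░░◇◇●○●░■
░░○●◆◇●░■
░░●●●○■░■
░░●●○··░■
■■■■■■■■■
■■■■■■■■■

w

░░░░░░░░■
░░░░░░░░■
░░○◇●○○░■
░░◇◇·■■░■
░░◇◇◆○●░■
░░○●●◇●░■
░░●●●○■░■
░░●●○··░■
■■■■■■■■■

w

░░░░░░░░■
░░░░░░░░■
░░○○○○○░■
░░○◇●○○░■
░░◇◇◆■■░■
░░◇◇●○●░■
░░○●●◇●░■
░░●●●○■░■
░░●●○··░■

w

░░░░░░░░■
░░░░░░░░■
░░●·○○■░■
░░○○○○○░■
░░○◇◆○○░■
░░◇◇·■■░■
░░◇◇●○●░■
░░○●●◇●░■
░░●●●○■░■

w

░░░░░░░░■
░░░░░░░░■
░░○○·●○░■
░░●·○○■░■
░░○○◆○○░■
░░○◇●○○░■
░░◇◇·■■░■
░░◇◇●○●░■
░░○●●◇●░■

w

░░░░░░░░■
░░░░░░░░■
░░○··○●░■
░░○○·●○░■
░░●·◆○■░■
░░○○○○○░■
░░○◇●○○░■
░░◇◇·■■░■
░░◇◇●○●░■

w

░░░░░░░░■
░░░░░░░░■
░░○○·○■░■
░░○··○●░■
░░○○◆●○░■
░░●·○○■░■
░░○○○○○░■
░░○◇●○○░■
░░◇◇·■■░■

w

■■■■■■■■■
░░░░░░░░■
░░○●■●◇░■
░░○○·○■░■
░░○·◆○●░■
░░○○·●○░■
░░●·○○■░■
░░○○○○○░■
░░○◇●○○░■

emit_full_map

○●■●◇
○○·○■
○·◆○●
○○·●○
●·○○■
○○○○○
○◇●○○
◇◇·■■
◇◇●○●
○●●◇●
●●●○■
●●○··

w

■■■■■■■■■
■■■■■■■■■
░░◇●○■·░■
░░○●■●◇░■
░░○○◆○■░■
░░○··○●░■
░░○○·●○░■
░░●·○○■░■
░░○○○○○░■

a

■■■■■■■■■
■■■■■■■■■
░░·◇●○■·░
░░●○●■●◇░
░░·○◆·○■░
░░○○··○●░
░░●○○·●○░
░░░●·○○■░
░░░○○○○○░

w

■■■■■■■■■
■■■■■■■■■
■■■■■■■■■
░░·◇●○■·░
░░●○◆■●◇░
░░·○○·○■░
░░○○··○●░
░░●○○·●○░
░░░●·○○■░

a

■■■■■■■■■
■■■■■■■■■
■■■■■■■■■
░░○·◇●○■·
░░·●◆●■●◇
░░○·○○·○■
░░●○○··○●
░░░●○○·●○
░░░░●·○○■

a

■■■■■■■■■
■■■■■■■■■
■■■■■■■■■
░░■○·◇●○■
░░○·◆○●■●
░░·○·○○·○
░░·●○○··○
░░░░●○○·●
░░░░░●·○○

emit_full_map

■○·◇●○■·
○·◆○●■●◇
·○·○○·○■
·●○○··○●
░░●○○·●○
░░░●·○○■
░░░○○○○○
░░░○◇●○○
░░░◇◇·■■
░░░◇◇●○●
░░░○●●◇●
░░░●●●○■
░░░●●○··

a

■■■■■■■■■
■■■■■■■■■
■■■■■■■■■
░░●■○·◇●○
░░●○◆●○●■
░░○·○·○○·
░░○·●○○··
░░░░░●○○·
░░░░░░●·○

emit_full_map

●■○·◇●○■·
●○◆●○●■●◇
○·○·○○·○■
○·●○○··○●
░░░●○○·●○
░░░░●·○○■
░░░░○○○○○
░░░░○◇●○○
░░░░◇◇·■■
░░░░◇◇●○●
░░░░○●●◇●
░░░░●●●○■
░░░░●●○··


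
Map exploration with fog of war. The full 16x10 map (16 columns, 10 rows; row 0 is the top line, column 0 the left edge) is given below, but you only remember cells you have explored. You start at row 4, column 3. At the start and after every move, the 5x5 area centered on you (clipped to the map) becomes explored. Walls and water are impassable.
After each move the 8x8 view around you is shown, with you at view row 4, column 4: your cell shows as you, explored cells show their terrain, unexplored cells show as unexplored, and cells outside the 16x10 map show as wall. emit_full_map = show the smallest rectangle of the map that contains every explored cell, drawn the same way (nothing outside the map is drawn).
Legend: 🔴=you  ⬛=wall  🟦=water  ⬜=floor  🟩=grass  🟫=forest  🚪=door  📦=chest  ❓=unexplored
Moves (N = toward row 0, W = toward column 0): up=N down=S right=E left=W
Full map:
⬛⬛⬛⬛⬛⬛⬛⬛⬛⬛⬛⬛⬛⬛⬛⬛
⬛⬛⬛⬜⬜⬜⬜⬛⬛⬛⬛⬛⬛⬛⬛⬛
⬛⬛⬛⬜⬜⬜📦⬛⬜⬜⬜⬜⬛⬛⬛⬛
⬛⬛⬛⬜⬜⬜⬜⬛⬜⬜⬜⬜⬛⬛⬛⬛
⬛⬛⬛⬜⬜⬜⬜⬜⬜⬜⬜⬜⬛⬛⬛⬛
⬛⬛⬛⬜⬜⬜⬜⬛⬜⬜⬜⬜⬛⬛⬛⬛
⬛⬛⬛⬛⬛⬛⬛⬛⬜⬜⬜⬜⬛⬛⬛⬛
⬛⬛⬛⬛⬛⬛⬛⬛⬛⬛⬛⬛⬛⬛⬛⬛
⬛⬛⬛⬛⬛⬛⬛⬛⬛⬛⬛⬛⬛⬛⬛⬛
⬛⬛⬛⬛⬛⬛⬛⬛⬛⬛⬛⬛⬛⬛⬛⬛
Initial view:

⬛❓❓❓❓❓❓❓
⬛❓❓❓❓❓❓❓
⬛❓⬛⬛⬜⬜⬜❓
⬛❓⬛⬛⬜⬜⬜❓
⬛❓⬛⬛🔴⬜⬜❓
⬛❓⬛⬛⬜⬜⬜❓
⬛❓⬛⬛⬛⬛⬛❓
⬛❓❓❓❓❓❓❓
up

⬛⬛⬛⬛⬛⬛⬛⬛
⬛❓❓❓❓❓❓❓
⬛❓⬛⬛⬜⬜⬜❓
⬛❓⬛⬛⬜⬜⬜❓
⬛❓⬛⬛🔴⬜⬜❓
⬛❓⬛⬛⬜⬜⬜❓
⬛❓⬛⬛⬜⬜⬜❓
⬛❓⬛⬛⬛⬛⬛❓

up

⬛⬛⬛⬛⬛⬛⬛⬛
⬛⬛⬛⬛⬛⬛⬛⬛
⬛❓⬛⬛⬛⬛⬛❓
⬛❓⬛⬛⬜⬜⬜❓
⬛❓⬛⬛🔴⬜⬜❓
⬛❓⬛⬛⬜⬜⬜❓
⬛❓⬛⬛⬜⬜⬜❓
⬛❓⬛⬛⬜⬜⬜❓

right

⬛⬛⬛⬛⬛⬛⬛⬛
⬛⬛⬛⬛⬛⬛⬛⬛
❓⬛⬛⬛⬛⬛⬛❓
❓⬛⬛⬜⬜⬜⬜❓
❓⬛⬛⬜🔴⬜📦❓
❓⬛⬛⬜⬜⬜⬜❓
❓⬛⬛⬜⬜⬜⬜❓
❓⬛⬛⬜⬜⬜❓❓

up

⬛⬛⬛⬛⬛⬛⬛⬛
⬛⬛⬛⬛⬛⬛⬛⬛
⬛⬛⬛⬛⬛⬛⬛⬛
❓⬛⬛⬛⬛⬛⬛❓
❓⬛⬛⬜🔴⬜⬜❓
❓⬛⬛⬜⬜⬜📦❓
❓⬛⬛⬜⬜⬜⬜❓
❓⬛⬛⬜⬜⬜⬜❓

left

⬛⬛⬛⬛⬛⬛⬛⬛
⬛⬛⬛⬛⬛⬛⬛⬛
⬛⬛⬛⬛⬛⬛⬛⬛
⬛❓⬛⬛⬛⬛⬛⬛
⬛❓⬛⬛🔴⬜⬜⬜
⬛❓⬛⬛⬜⬜⬜📦
⬛❓⬛⬛⬜⬜⬜⬜
⬛❓⬛⬛⬜⬜⬜⬜

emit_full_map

⬛⬛⬛⬛⬛⬛
⬛⬛🔴⬜⬜⬜
⬛⬛⬜⬜⬜📦
⬛⬛⬜⬜⬜⬜
⬛⬛⬜⬜⬜⬜
⬛⬛⬜⬜⬜❓
⬛⬛⬛⬛⬛❓

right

⬛⬛⬛⬛⬛⬛⬛⬛
⬛⬛⬛⬛⬛⬛⬛⬛
⬛⬛⬛⬛⬛⬛⬛⬛
❓⬛⬛⬛⬛⬛⬛❓
❓⬛⬛⬜🔴⬜⬜❓
❓⬛⬛⬜⬜⬜📦❓
❓⬛⬛⬜⬜⬜⬜❓
❓⬛⬛⬜⬜⬜⬜❓

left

⬛⬛⬛⬛⬛⬛⬛⬛
⬛⬛⬛⬛⬛⬛⬛⬛
⬛⬛⬛⬛⬛⬛⬛⬛
⬛❓⬛⬛⬛⬛⬛⬛
⬛❓⬛⬛🔴⬜⬜⬜
⬛❓⬛⬛⬜⬜⬜📦
⬛❓⬛⬛⬜⬜⬜⬜
⬛❓⬛⬛⬜⬜⬜⬜


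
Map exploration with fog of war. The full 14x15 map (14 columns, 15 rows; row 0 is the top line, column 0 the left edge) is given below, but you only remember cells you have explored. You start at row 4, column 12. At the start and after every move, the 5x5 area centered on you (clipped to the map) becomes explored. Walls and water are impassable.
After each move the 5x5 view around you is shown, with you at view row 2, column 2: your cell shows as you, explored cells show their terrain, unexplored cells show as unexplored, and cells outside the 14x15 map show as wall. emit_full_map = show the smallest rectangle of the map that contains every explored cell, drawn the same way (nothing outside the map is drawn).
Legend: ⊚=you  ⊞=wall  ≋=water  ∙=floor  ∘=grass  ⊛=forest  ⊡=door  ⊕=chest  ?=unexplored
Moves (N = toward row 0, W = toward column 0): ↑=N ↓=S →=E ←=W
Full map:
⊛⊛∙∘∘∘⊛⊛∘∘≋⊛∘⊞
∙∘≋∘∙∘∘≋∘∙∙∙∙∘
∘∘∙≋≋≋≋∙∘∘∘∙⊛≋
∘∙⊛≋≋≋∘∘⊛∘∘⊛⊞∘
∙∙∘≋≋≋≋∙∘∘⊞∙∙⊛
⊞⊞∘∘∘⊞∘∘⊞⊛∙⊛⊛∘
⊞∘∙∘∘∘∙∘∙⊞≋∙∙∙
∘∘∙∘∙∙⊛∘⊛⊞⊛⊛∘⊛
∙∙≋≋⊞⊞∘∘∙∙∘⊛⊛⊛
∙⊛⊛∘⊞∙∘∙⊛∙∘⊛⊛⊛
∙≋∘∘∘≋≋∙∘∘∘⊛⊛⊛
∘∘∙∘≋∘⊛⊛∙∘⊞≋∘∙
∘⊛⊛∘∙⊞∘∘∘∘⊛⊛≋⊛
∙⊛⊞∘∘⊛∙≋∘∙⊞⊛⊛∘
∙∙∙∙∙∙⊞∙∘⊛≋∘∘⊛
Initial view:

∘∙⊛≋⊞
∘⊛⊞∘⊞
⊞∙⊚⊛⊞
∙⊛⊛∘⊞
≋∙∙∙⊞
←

∘∘∙⊛≋
∘∘⊛⊞∘
∘⊞⊚∙⊛
⊛∙⊛⊛∘
⊞≋∙∙∙

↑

∙∙∙∙∘
∘∘∙⊛≋
∘∘⊚⊞∘
∘⊞∙∙⊛
⊛∙⊛⊛∘

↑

∘≋⊛∘⊞
∙∙∙∙∘
∘∘⊚⊛≋
∘∘⊛⊞∘
∘⊞∙∙⊛

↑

⊞⊞⊞⊞⊞
∘≋⊛∘⊞
∙∙⊚∙∘
∘∘∙⊛≋
∘∘⊛⊞∘

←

⊞⊞⊞⊞⊞
∘∘≋⊛∘
∘∙⊚∙∙
∘∘∘∙⊛
⊛∘∘⊛⊞

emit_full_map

∘∘≋⊛∘⊞
∘∙⊚∙∙∘
∘∘∘∙⊛≋
⊛∘∘⊛⊞∘
?∘⊞∙∙⊛
?⊛∙⊛⊛∘
?⊞≋∙∙∙

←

⊞⊞⊞⊞⊞
⊛∘∘≋⊛
≋∘⊚∙∙
∙∘∘∘∙
∘⊛∘∘⊛

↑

⊞⊞⊞⊞⊞
⊞⊞⊞⊞⊞
⊛∘⊚≋⊛
≋∘∙∙∙
∙∘∘∘∙

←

⊞⊞⊞⊞⊞
⊞⊞⊞⊞⊞
⊛⊛⊚∘≋
∘≋∘∙∙
≋∙∘∘∘

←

⊞⊞⊞⊞⊞
⊞⊞⊞⊞⊞
∘⊛⊚∘∘
∘∘≋∘∙
≋≋∙∘∘

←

⊞⊞⊞⊞⊞
⊞⊞⊞⊞⊞
∘∘⊚⊛∘
∙∘∘≋∘
≋≋≋∙∘

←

⊞⊞⊞⊞⊞
⊞⊞⊞⊞⊞
∘∘⊚⊛⊛
∘∙∘∘≋
≋≋≋≋∙

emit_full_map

∘∘⊚⊛⊛∘∘≋⊛∘⊞
∘∙∘∘≋∘∙∙∙∙∘
≋≋≋≋∙∘∘∘∙⊛≋
????∘⊛∘∘⊛⊞∘
??????∘⊞∙∙⊛
??????⊛∙⊛⊛∘
??????⊞≋∙∙∙

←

⊞⊞⊞⊞⊞
⊞⊞⊞⊞⊞
∙∘⊚∘⊛
≋∘∙∘∘
∙≋≋≋≋

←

⊞⊞⊞⊞⊞
⊞⊞⊞⊞⊞
⊛∙⊚∘∘
∘≋∘∙∘
∘∙≋≋≋

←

⊞⊞⊞⊞⊞
⊞⊞⊞⊞⊞
⊛⊛⊚∘∘
∙∘≋∘∙
∘∘∙≋≋

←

⊞⊞⊞⊞⊞
⊞⊞⊞⊞⊞
⊞⊛⊚∙∘
⊞∙∘≋∘
⊞∘∘∙≋

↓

⊞⊞⊞⊞⊞
⊞⊛⊛∙∘
⊞∙⊚≋∘
⊞∘∘∙≋
⊞∘∙⊛≋

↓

⊞⊛⊛∙∘
⊞∙∘≋∘
⊞∘⊚∙≋
⊞∘∙⊛≋
⊞∙∙∘≋

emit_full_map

⊛⊛∙∘∘∘⊛⊛∘∘≋⊛∘⊞
∙∘≋∘∙∘∘≋∘∙∙∙∙∘
∘⊚∙≋≋≋≋∙∘∘∘∙⊛≋
∘∙⊛≋???∘⊛∘∘⊛⊞∘
∙∙∘≋?????∘⊞∙∙⊛
?????????⊛∙⊛⊛∘
?????????⊞≋∙∙∙


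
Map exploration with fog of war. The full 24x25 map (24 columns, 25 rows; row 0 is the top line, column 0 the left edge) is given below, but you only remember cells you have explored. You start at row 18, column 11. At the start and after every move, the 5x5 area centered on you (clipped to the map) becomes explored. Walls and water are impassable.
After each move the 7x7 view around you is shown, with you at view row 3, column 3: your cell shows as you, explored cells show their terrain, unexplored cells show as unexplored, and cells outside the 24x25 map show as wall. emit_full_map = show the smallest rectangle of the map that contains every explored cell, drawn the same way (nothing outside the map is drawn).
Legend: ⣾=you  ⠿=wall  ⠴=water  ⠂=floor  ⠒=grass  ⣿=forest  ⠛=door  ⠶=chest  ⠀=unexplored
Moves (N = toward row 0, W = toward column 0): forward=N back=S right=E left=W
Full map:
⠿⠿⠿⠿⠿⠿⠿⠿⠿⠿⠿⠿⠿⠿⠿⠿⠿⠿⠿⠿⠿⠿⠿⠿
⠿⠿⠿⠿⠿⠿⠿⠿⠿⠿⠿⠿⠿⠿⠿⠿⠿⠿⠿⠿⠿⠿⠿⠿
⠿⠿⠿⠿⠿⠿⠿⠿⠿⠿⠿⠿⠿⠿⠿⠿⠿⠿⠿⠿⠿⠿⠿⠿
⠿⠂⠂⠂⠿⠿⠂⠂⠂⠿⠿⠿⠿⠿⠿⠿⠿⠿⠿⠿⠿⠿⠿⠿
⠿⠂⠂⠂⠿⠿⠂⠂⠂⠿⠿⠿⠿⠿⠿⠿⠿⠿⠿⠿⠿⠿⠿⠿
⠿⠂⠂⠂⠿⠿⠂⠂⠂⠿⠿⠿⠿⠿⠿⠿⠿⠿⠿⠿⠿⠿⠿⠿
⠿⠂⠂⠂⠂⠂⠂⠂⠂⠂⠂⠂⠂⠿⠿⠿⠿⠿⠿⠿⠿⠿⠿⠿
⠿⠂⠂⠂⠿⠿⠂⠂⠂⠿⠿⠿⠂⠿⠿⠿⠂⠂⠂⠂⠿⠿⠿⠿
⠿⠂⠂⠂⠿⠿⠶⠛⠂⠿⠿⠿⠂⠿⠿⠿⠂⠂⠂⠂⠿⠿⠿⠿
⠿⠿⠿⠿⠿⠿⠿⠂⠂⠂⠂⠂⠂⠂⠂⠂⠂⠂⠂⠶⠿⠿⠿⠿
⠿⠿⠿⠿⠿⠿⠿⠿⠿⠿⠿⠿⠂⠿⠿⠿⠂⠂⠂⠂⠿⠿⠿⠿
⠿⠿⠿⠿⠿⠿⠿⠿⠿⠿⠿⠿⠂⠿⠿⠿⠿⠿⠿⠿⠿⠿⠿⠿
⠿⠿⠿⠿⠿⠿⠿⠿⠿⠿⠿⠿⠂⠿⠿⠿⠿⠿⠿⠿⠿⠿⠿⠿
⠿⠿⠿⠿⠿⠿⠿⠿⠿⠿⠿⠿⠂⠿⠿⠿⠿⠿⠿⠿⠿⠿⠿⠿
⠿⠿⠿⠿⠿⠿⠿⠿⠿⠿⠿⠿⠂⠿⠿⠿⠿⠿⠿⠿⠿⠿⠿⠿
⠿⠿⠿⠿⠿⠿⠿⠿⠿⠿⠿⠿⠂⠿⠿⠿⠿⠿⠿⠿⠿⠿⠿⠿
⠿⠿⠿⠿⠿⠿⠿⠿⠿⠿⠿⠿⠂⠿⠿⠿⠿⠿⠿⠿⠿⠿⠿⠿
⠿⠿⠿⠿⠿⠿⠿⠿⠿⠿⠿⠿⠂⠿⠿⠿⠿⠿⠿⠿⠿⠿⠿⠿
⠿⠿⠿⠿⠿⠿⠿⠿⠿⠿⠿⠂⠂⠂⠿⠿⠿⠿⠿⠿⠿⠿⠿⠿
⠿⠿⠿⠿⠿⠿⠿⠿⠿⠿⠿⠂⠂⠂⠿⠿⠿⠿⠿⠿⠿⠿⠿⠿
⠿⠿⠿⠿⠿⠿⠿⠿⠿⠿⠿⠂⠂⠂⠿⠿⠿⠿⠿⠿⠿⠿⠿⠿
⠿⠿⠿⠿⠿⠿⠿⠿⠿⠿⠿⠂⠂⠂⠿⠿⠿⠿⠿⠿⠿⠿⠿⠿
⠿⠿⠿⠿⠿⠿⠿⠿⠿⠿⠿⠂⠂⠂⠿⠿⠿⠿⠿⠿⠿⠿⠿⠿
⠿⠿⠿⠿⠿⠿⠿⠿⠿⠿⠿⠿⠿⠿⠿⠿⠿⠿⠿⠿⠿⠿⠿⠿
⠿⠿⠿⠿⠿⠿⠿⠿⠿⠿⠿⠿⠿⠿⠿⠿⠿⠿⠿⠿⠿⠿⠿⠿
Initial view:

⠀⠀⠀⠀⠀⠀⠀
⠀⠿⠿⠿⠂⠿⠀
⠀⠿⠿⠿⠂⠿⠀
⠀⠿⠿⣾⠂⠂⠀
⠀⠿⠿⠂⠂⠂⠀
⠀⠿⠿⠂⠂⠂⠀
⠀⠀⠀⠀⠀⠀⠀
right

⠀⠀⠀⠀⠀⠀⠀
⠿⠿⠿⠂⠿⠿⠀
⠿⠿⠿⠂⠿⠿⠀
⠿⠿⠂⣾⠂⠿⠀
⠿⠿⠂⠂⠂⠿⠀
⠿⠿⠂⠂⠂⠿⠀
⠀⠀⠀⠀⠀⠀⠀

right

⠀⠀⠀⠀⠀⠀⠀
⠿⠿⠂⠿⠿⠿⠀
⠿⠿⠂⠿⠿⠿⠀
⠿⠂⠂⣾⠿⠿⠀
⠿⠂⠂⠂⠿⠿⠀
⠿⠂⠂⠂⠿⠿⠀
⠀⠀⠀⠀⠀⠀⠀

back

⠿⠿⠂⠿⠿⠿⠀
⠿⠿⠂⠿⠿⠿⠀
⠿⠂⠂⠂⠿⠿⠀
⠿⠂⠂⣾⠿⠿⠀
⠿⠂⠂⠂⠿⠿⠀
⠀⠂⠂⠂⠿⠿⠀
⠀⠀⠀⠀⠀⠀⠀

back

⠿⠿⠂⠿⠿⠿⠀
⠿⠂⠂⠂⠿⠿⠀
⠿⠂⠂⠂⠿⠿⠀
⠿⠂⠂⣾⠿⠿⠀
⠀⠂⠂⠂⠿⠿⠀
⠀⠂⠂⠂⠿⠿⠀
⠀⠀⠀⠀⠀⠀⠀

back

⠿⠂⠂⠂⠿⠿⠀
⠿⠂⠂⠂⠿⠿⠀
⠿⠂⠂⠂⠿⠿⠀
⠀⠂⠂⣾⠿⠿⠀
⠀⠂⠂⠂⠿⠿⠀
⠀⠿⠿⠿⠿⠿⠀
⠀⠀⠀⠀⠀⠀⠀

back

⠿⠂⠂⠂⠿⠿⠀
⠿⠂⠂⠂⠿⠿⠀
⠀⠂⠂⠂⠿⠿⠀
⠀⠂⠂⣾⠿⠿⠀
⠀⠿⠿⠿⠿⠿⠀
⠀⠿⠿⠿⠿⠿⠀
⠿⠿⠿⠿⠿⠿⠿

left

⠿⠿⠂⠂⠂⠿⠿
⠿⠿⠂⠂⠂⠿⠿
⠀⠿⠂⠂⠂⠿⠿
⠀⠿⠂⣾⠂⠿⠿
⠀⠿⠿⠿⠿⠿⠿
⠀⠿⠿⠿⠿⠿⠿
⠿⠿⠿⠿⠿⠿⠿

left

⠀⠿⠿⠂⠂⠂⠿
⠀⠿⠿⠂⠂⠂⠿
⠀⠿⠿⠂⠂⠂⠿
⠀⠿⠿⣾⠂⠂⠿
⠀⠿⠿⠿⠿⠿⠿
⠀⠿⠿⠿⠿⠿⠿
⠿⠿⠿⠿⠿⠿⠿

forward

⠀⠿⠿⠂⠂⠂⠿
⠀⠿⠿⠂⠂⠂⠿
⠀⠿⠿⠂⠂⠂⠿
⠀⠿⠿⣾⠂⠂⠿
⠀⠿⠿⠂⠂⠂⠿
⠀⠿⠿⠿⠿⠿⠿
⠀⠿⠿⠿⠿⠿⠿

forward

⠀⠿⠿⠿⠂⠿⠿
⠀⠿⠿⠂⠂⠂⠿
⠀⠿⠿⠂⠂⠂⠿
⠀⠿⠿⣾⠂⠂⠿
⠀⠿⠿⠂⠂⠂⠿
⠀⠿⠿⠂⠂⠂⠿
⠀⠿⠿⠿⠿⠿⠿

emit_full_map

⠿⠿⠿⠂⠿⠿⠿
⠿⠿⠿⠂⠿⠿⠿
⠿⠿⠂⠂⠂⠿⠿
⠿⠿⠂⠂⠂⠿⠿
⠿⠿⣾⠂⠂⠿⠿
⠿⠿⠂⠂⠂⠿⠿
⠿⠿⠂⠂⠂⠿⠿
⠿⠿⠿⠿⠿⠿⠿
⠿⠿⠿⠿⠿⠿⠿

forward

⠀⠿⠿⠿⠂⠿⠿
⠀⠿⠿⠿⠂⠿⠿
⠀⠿⠿⠂⠂⠂⠿
⠀⠿⠿⣾⠂⠂⠿
⠀⠿⠿⠂⠂⠂⠿
⠀⠿⠿⠂⠂⠂⠿
⠀⠿⠿⠂⠂⠂⠿

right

⠿⠿⠿⠂⠿⠿⠿
⠿⠿⠿⠂⠿⠿⠿
⠿⠿⠂⠂⠂⠿⠿
⠿⠿⠂⣾⠂⠿⠿
⠿⠿⠂⠂⠂⠿⠿
⠿⠿⠂⠂⠂⠿⠿
⠿⠿⠂⠂⠂⠿⠿

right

⠿⠿⠂⠿⠿⠿⠀
⠿⠿⠂⠿⠿⠿⠀
⠿⠂⠂⠂⠿⠿⠀
⠿⠂⠂⣾⠿⠿⠀
⠿⠂⠂⠂⠿⠿⠀
⠿⠂⠂⠂⠿⠿⠀
⠿⠂⠂⠂⠿⠿⠀

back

⠿⠿⠂⠿⠿⠿⠀
⠿⠂⠂⠂⠿⠿⠀
⠿⠂⠂⠂⠿⠿⠀
⠿⠂⠂⣾⠿⠿⠀
⠿⠂⠂⠂⠿⠿⠀
⠿⠂⠂⠂⠿⠿⠀
⠿⠿⠿⠿⠿⠿⠀

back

⠿⠂⠂⠂⠿⠿⠀
⠿⠂⠂⠂⠿⠿⠀
⠿⠂⠂⠂⠿⠿⠀
⠿⠂⠂⣾⠿⠿⠀
⠿⠂⠂⠂⠿⠿⠀
⠿⠿⠿⠿⠿⠿⠀
⠿⠿⠿⠿⠿⠿⠀

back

⠿⠂⠂⠂⠿⠿⠀
⠿⠂⠂⠂⠿⠿⠀
⠿⠂⠂⠂⠿⠿⠀
⠿⠂⠂⣾⠿⠿⠀
⠿⠿⠿⠿⠿⠿⠀
⠿⠿⠿⠿⠿⠿⠀
⠿⠿⠿⠿⠿⠿⠿

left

⠿⠿⠂⠂⠂⠿⠿
⠿⠿⠂⠂⠂⠿⠿
⠿⠿⠂⠂⠂⠿⠿
⠿⠿⠂⣾⠂⠿⠿
⠿⠿⠿⠿⠿⠿⠿
⠿⠿⠿⠿⠿⠿⠿
⠿⠿⠿⠿⠿⠿⠿

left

⠀⠿⠿⠂⠂⠂⠿
⠀⠿⠿⠂⠂⠂⠿
⠀⠿⠿⠂⠂⠂⠿
⠀⠿⠿⣾⠂⠂⠿
⠀⠿⠿⠿⠿⠿⠿
⠀⠿⠿⠿⠿⠿⠿
⠿⠿⠿⠿⠿⠿⠿

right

⠿⠿⠂⠂⠂⠿⠿
⠿⠿⠂⠂⠂⠿⠿
⠿⠿⠂⠂⠂⠿⠿
⠿⠿⠂⣾⠂⠿⠿
⠿⠿⠿⠿⠿⠿⠿
⠿⠿⠿⠿⠿⠿⠿
⠿⠿⠿⠿⠿⠿⠿

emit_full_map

⠿⠿⠿⠂⠿⠿⠿
⠿⠿⠿⠂⠿⠿⠿
⠿⠿⠂⠂⠂⠿⠿
⠿⠿⠂⠂⠂⠿⠿
⠿⠿⠂⠂⠂⠿⠿
⠿⠿⠂⠂⠂⠿⠿
⠿⠿⠂⣾⠂⠿⠿
⠿⠿⠿⠿⠿⠿⠿
⠿⠿⠿⠿⠿⠿⠿

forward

⠿⠿⠂⠂⠂⠿⠿
⠿⠿⠂⠂⠂⠿⠿
⠿⠿⠂⠂⠂⠿⠿
⠿⠿⠂⣾⠂⠿⠿
⠿⠿⠂⠂⠂⠿⠿
⠿⠿⠿⠿⠿⠿⠿
⠿⠿⠿⠿⠿⠿⠿

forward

⠿⠿⠿⠂⠿⠿⠿
⠿⠿⠂⠂⠂⠿⠿
⠿⠿⠂⠂⠂⠿⠿
⠿⠿⠂⣾⠂⠿⠿
⠿⠿⠂⠂⠂⠿⠿
⠿⠿⠂⠂⠂⠿⠿
⠿⠿⠿⠿⠿⠿⠿

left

⠀⠿⠿⠿⠂⠿⠿
⠀⠿⠿⠂⠂⠂⠿
⠀⠿⠿⠂⠂⠂⠿
⠀⠿⠿⣾⠂⠂⠿
⠀⠿⠿⠂⠂⠂⠿
⠀⠿⠿⠂⠂⠂⠿
⠀⠿⠿⠿⠿⠿⠿

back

⠀⠿⠿⠂⠂⠂⠿
⠀⠿⠿⠂⠂⠂⠿
⠀⠿⠿⠂⠂⠂⠿
⠀⠿⠿⣾⠂⠂⠿
⠀⠿⠿⠂⠂⠂⠿
⠀⠿⠿⠿⠿⠿⠿
⠀⠿⠿⠿⠿⠿⠿


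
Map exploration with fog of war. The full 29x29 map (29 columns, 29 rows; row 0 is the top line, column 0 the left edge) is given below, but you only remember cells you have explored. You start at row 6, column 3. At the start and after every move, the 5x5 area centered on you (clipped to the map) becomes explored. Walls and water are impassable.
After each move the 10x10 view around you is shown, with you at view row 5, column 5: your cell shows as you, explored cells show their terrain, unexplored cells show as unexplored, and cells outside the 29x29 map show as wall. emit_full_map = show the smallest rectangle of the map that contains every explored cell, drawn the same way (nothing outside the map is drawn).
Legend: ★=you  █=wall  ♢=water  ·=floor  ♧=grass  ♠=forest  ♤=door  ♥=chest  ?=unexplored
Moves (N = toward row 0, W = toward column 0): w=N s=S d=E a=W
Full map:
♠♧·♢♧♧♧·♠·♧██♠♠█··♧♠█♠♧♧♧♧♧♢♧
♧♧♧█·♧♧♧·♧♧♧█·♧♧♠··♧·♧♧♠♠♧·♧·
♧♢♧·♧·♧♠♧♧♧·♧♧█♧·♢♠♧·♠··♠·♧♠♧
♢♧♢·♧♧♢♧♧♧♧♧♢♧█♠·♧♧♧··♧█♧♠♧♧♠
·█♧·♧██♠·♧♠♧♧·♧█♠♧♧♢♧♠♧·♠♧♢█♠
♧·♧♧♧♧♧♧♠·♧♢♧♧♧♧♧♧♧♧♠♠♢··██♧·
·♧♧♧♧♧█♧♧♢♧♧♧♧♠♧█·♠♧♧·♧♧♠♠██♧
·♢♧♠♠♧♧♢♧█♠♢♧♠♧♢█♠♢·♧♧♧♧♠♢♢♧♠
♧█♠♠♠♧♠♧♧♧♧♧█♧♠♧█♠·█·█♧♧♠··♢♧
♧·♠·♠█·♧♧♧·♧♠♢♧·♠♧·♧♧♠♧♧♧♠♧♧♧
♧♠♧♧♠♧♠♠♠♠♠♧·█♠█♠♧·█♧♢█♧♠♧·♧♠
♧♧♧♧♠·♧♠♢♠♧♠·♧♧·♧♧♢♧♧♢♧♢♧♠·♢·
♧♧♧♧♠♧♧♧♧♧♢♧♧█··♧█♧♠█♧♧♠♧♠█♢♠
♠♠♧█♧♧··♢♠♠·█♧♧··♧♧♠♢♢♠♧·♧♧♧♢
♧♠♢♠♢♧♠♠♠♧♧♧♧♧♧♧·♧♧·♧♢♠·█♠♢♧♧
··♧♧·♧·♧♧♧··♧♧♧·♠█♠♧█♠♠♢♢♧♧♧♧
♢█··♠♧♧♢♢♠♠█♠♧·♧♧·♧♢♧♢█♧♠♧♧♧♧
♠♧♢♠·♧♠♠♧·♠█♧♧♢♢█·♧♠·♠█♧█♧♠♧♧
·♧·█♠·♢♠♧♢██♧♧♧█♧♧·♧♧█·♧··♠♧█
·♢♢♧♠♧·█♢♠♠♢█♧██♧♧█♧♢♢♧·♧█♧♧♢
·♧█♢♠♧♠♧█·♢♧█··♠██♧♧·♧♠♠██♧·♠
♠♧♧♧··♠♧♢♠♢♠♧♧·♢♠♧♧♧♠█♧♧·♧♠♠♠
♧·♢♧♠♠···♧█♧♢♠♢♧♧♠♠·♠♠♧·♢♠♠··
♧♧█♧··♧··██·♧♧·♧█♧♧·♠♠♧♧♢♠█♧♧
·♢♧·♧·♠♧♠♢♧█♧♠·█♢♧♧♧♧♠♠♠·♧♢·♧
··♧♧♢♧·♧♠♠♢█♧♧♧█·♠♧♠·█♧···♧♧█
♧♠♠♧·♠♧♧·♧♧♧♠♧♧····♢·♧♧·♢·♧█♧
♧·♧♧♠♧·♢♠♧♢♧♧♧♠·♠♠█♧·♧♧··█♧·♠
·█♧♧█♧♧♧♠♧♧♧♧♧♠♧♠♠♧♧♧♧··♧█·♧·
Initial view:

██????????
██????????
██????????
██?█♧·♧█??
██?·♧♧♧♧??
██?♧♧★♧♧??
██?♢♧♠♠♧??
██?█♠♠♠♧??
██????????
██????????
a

███???????
███???????
███???????
███·█♧·♧█?
███♧·♧♧♧♧?
███·♧★♧♧♧?
███·♢♧♠♠♧?
███♧█♠♠♠♧?
███???????
███???????

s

███???????
███???????
███·█♧·♧█?
███♧·♧♧♧♧?
███·♧♧♧♧♧?
███·♢★♠♠♧?
███♧█♠♠♠♧?
███♧·♠·♠??
███???????
███???????

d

██????????
██????????
██·█♧·♧█??
██♧·♧♧♧♧??
██·♧♧♧♧♧??
██·♢♧★♠♧??
██♧█♠♠♠♧??
██♧·♠·♠█??
██????????
██????????

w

██????????
██????????
██????????
██·█♧·♧█??
██♧·♧♧♧♧??
██·♧♧★♧♧??
██·♢♧♠♠♧??
██♧█♠♠♠♧??
██♧·♠·♠█??
██????????

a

███???????
███???????
███???????
███·█♧·♧█?
███♧·♧♧♧♧?
███·♧★♧♧♧?
███·♢♧♠♠♧?
███♧█♠♠♠♧?
███♧·♠·♠█?
███???????

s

███???????
███???????
███·█♧·♧█?
███♧·♧♧♧♧?
███·♧♧♧♧♧?
███·♢★♠♠♧?
███♧█♠♠♠♧?
███♧·♠·♠█?
███???????
███???????

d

██????????
██????????
██·█♧·♧█??
██♧·♧♧♧♧??
██·♧♧♧♧♧??
██·♢♧★♠♧??
██♧█♠♠♠♧??
██♧·♠·♠█??
██????????
██????????

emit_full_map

·█♧·♧█
♧·♧♧♧♧
·♧♧♧♧♧
·♢♧★♠♧
♧█♠♠♠♧
♧·♠·♠█

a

███???????
███???????
███·█♧·♧█?
███♧·♧♧♧♧?
███·♧♧♧♧♧?
███·♢★♠♠♧?
███♧█♠♠♠♧?
███♧·♠·♠█?
███???????
███???????

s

███???????
███·█♧·♧█?
███♧·♧♧♧♧?
███·♧♧♧♧♧?
███·♢♧♠♠♧?
███♧█★♠♠♧?
███♧·♠·♠█?
███♧♠♧♧♠??
███???????
███???????

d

██????????
██·█♧·♧█??
██♧·♧♧♧♧??
██·♧♧♧♧♧??
██·♢♧♠♠♧??
██♧█♠★♠♧??
██♧·♠·♠█??
██♧♠♧♧♠♧??
██????????
██????????

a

███???????
███·█♧·♧█?
███♧·♧♧♧♧?
███·♧♧♧♧♧?
███·♢♧♠♠♧?
███♧█★♠♠♧?
███♧·♠·♠█?
███♧♠♧♧♠♧?
███???????
███???????

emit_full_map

·█♧·♧█
♧·♧♧♧♧
·♧♧♧♧♧
·♢♧♠♠♧
♧█★♠♠♧
♧·♠·♠█
♧♠♧♧♠♧

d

██????????
██·█♧·♧█??
██♧·♧♧♧♧??
██·♧♧♧♧♧??
██·♢♧♠♠♧??
██♧█♠★♠♧??
██♧·♠·♠█??
██♧♠♧♧♠♧??
██????????
██????????

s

██·█♧·♧█??
██♧·♧♧♧♧??
██·♧♧♧♧♧??
██·♢♧♠♠♧??
██♧█♠♠♠♧??
██♧·♠★♠█??
██♧♠♧♧♠♧??
██?♧♧♧♠·??
██????????
██????????

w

██????????
██·█♧·♧█??
██♧·♧♧♧♧??
██·♧♧♧♧♧??
██·♢♧♠♠♧??
██♧█♠★♠♧??
██♧·♠·♠█??
██♧♠♧♧♠♧??
██?♧♧♧♠·??
██????????

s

██·█♧·♧█??
██♧·♧♧♧♧??
██·♧♧♧♧♧??
██·♢♧♠♠♧??
██♧█♠♠♠♧??
██♧·♠★♠█??
██♧♠♧♧♠♧??
██?♧♧♧♠·??
██????????
██????????

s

██♧·♧♧♧♧??
██·♧♧♧♧♧??
██·♢♧♠♠♧??
██♧█♠♠♠♧??
██♧·♠·♠█??
██♧♠♧★♠♧??
██?♧♧♧♠·??
██?♧♧♧♠♧??
██????????
██????????

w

██·█♧·♧█??
██♧·♧♧♧♧??
██·♧♧♧♧♧??
██·♢♧♠♠♧??
██♧█♠♠♠♧??
██♧·♠★♠█??
██♧♠♧♧♠♧??
██?♧♧♧♠·??
██?♧♧♧♠♧??
██????????

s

██♧·♧♧♧♧??
██·♧♧♧♧♧??
██·♢♧♠♠♧??
██♧█♠♠♠♧??
██♧·♠·♠█??
██♧♠♧★♠♧??
██?♧♧♧♠·??
██?♧♧♧♠♧??
██????????
██????????

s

██·♧♧♧♧♧??
██·♢♧♠♠♧??
██♧█♠♠♠♧??
██♧·♠·♠█??
██♧♠♧♧♠♧??
██?♧♧★♠·??
██?♧♧♧♠♧??
██?♠♧█♧♧??
██????????
██????????

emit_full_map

·█♧·♧█
♧·♧♧♧♧
·♧♧♧♧♧
·♢♧♠♠♧
♧█♠♠♠♧
♧·♠·♠█
♧♠♧♧♠♧
?♧♧★♠·
?♧♧♧♠♧
?♠♧█♧♧
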